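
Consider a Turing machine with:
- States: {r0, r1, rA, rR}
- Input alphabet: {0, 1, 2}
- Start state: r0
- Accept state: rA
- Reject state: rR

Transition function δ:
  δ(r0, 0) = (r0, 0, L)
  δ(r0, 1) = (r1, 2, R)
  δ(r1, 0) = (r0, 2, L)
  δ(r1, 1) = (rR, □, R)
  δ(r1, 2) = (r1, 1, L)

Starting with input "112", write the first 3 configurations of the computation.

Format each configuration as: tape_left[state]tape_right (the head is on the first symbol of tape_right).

Transitions applied:
Step 1: δ(r0, 1) = (r1, 2, R)
Step 2: δ(r1, 1) = (rR, □, R)

The first 3 configurations are:
[r0]112 ⊢ 2[r1]12 ⊢ 2□[rR]2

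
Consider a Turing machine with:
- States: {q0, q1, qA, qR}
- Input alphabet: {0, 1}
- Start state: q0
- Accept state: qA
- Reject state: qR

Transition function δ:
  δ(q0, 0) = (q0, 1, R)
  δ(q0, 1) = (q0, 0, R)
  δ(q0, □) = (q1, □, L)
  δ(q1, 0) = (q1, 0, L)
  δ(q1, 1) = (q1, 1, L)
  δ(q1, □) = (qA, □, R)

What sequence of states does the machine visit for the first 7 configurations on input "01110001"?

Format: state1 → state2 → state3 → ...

Execution trace:
Initial: [q0]01110001
Step 1: δ(q0, 0) = (q0, 1, R) → 1[q0]1110001
Step 2: δ(q0, 1) = (q0, 0, R) → 10[q0]110001
Step 3: δ(q0, 1) = (q0, 0, R) → 100[q0]10001
Step 4: δ(q0, 1) = (q0, 0, R) → 1000[q0]0001
Step 5: δ(q0, 0) = (q0, 1, R) → 10001[q0]001
Step 6: δ(q0, 0) = (q0, 1, R) → 100011[q0]01

State sequence: q0 → q0 → q0 → q0 → q0 → q0 → q0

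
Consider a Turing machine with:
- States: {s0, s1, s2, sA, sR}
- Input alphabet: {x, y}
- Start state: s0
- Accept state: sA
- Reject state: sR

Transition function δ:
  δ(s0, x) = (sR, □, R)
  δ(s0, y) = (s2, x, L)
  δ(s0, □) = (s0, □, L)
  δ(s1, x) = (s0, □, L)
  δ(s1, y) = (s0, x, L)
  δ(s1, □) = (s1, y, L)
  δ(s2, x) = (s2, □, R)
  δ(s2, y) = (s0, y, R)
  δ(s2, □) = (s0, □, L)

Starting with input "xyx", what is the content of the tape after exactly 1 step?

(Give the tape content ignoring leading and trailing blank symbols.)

Execution trace:
Initial: [s0]xyx
Step 1: δ(s0, x) = (sR, □, R) → □[sR]yx

The machine reaches the reject state sR and halts.

After 1 step, the tape (ignoring leading/trailing blanks) is: yx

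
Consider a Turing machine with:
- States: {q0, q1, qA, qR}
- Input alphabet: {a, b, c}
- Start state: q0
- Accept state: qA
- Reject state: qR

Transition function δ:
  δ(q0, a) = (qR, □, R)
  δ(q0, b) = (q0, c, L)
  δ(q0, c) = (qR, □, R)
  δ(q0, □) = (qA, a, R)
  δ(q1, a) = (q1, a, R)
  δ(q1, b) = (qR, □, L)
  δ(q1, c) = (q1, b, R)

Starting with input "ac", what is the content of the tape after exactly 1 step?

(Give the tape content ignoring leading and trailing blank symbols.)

Execution trace:
Initial: [q0]ac
Step 1: δ(q0, a) = (qR, □, R) → □[qR]c

The machine reaches the reject state qR and halts.

After 1 step, the tape (ignoring leading/trailing blanks) is: c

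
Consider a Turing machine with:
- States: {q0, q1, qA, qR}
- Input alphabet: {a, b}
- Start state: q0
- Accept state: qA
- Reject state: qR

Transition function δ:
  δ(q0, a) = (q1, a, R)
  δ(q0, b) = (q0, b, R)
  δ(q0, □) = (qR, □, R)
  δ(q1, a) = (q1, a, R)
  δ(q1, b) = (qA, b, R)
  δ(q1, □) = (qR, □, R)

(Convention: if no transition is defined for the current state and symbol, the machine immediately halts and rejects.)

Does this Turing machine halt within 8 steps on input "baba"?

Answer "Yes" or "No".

Execution trace:
Initial: [q0]baba
Step 1: δ(q0, b) = (q0, b, R) → b[q0]aba
Step 2: δ(q0, a) = (q1, a, R) → ba[q1]ba
Step 3: δ(q1, b) = (qA, b, R) → bab[qA]a

The machine reaches the accept state qA and halts.
The machine halted after 3 steps (within the 8-step bound).

Answer: Yes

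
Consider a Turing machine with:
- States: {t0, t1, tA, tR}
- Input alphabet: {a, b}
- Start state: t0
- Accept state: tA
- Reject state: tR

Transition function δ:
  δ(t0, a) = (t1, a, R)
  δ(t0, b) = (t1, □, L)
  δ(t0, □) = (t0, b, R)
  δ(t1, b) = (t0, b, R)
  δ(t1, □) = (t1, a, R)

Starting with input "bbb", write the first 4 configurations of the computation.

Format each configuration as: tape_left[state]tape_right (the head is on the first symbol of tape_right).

Transitions applied:
Step 1: δ(t0, b) = (t1, □, L)
Step 2: δ(t1, □) = (t1, a, R)
Step 3: δ(t1, □) = (t1, a, R)

The first 4 configurations are:
[t0]bbb ⊢ [t1]□□bb ⊢ a[t1]□bb ⊢ aa[t1]bb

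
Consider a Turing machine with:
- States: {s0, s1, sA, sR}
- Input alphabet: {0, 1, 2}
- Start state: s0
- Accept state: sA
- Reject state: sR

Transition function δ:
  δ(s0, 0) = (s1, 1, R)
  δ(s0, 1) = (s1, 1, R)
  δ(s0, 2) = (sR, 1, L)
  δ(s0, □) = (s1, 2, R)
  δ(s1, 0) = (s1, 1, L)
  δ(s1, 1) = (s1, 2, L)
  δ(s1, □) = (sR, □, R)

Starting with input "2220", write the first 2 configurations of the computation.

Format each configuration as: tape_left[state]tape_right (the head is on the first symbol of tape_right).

Transitions applied:
Step 1: δ(s0, 2) = (sR, 1, L)

The first 2 configurations are:
[s0]2220 ⊢ [sR]□1220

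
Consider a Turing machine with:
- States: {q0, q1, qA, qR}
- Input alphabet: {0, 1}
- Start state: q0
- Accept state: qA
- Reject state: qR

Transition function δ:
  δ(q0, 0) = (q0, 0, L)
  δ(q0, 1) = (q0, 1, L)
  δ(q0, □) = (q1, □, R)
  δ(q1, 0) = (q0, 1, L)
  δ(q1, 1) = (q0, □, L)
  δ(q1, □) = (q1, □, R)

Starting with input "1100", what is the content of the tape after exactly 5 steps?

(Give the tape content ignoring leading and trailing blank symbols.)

Execution trace:
Initial: [q0]1100
Step 1: δ(q0, 1) = (q0, 1, L) → [q0]□1100
Step 2: δ(q0, □) = (q1, □, R) → □[q1]1100
Step 3: δ(q1, 1) = (q0, □, L) → [q0]□□100
Step 4: δ(q0, □) = (q1, □, R) → □[q1]□100
Step 5: δ(q1, □) = (q1, □, R) → □□[q1]100

After 5 steps, the tape (ignoring leading/trailing blanks) is: 100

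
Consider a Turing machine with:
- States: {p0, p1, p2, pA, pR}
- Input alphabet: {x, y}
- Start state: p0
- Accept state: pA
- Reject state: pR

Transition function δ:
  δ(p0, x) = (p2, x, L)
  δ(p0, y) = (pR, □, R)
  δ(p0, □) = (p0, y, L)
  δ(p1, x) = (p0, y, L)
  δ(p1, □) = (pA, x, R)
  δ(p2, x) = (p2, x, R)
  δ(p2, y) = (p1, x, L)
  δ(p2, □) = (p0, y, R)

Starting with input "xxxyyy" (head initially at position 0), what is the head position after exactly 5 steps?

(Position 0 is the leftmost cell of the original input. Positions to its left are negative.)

Execution trace (head position shown):
Step 0: [p0]xxxyyy  (head at position 0)
Step 1: move left → [p2]□xxxyyy  (head at position -1)
Step 2: move right → y[p0]xxxyyy  (head at position 0)
Step 3: move left → [p2]yxxxyyy  (head at position -1)
Step 4: move left → [p1]□xxxxyyy  (head at position -2)
Step 5: move right → x[pA]xxxxyyy  (head at position -1)

After 5 steps, the head is at position -1.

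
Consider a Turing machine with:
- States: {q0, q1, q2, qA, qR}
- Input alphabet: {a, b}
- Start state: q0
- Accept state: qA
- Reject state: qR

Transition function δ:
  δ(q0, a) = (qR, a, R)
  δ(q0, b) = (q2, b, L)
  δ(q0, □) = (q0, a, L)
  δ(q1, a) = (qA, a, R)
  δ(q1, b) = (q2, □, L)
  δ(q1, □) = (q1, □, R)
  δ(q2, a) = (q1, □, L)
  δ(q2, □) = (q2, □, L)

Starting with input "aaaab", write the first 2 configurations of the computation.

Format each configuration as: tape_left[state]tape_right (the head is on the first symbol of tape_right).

Transitions applied:
Step 1: δ(q0, a) = (qR, a, R)

The first 2 configurations are:
[q0]aaaab ⊢ a[qR]aaab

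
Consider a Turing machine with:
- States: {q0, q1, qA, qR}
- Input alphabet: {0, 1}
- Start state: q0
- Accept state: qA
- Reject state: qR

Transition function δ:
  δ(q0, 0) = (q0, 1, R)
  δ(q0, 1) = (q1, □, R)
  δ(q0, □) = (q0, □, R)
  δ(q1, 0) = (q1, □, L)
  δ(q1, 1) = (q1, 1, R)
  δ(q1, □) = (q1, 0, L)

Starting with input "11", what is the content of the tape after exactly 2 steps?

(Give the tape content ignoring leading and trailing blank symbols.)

Execution trace:
Initial: [q0]11
Step 1: δ(q0, 1) = (q1, □, R) → □[q1]1
Step 2: δ(q1, 1) = (q1, 1, R) → □1[q1]□

After 2 steps, the tape (ignoring leading/trailing blanks) is: 1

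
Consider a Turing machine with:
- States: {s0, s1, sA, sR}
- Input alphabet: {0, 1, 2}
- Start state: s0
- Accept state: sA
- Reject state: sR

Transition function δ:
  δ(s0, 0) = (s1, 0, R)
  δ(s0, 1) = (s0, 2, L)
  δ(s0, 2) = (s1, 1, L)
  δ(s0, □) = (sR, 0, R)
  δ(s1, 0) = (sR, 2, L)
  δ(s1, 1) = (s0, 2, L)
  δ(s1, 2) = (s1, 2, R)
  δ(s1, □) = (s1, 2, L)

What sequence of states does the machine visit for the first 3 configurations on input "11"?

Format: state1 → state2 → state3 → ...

Execution trace:
Initial: [s0]11
Step 1: δ(s0, 1) = (s0, 2, L) → [s0]□21
Step 2: δ(s0, □) = (sR, 0, R) → 0[sR]21

The machine reaches the reject state sR and halts.

State sequence: s0 → s0 → sR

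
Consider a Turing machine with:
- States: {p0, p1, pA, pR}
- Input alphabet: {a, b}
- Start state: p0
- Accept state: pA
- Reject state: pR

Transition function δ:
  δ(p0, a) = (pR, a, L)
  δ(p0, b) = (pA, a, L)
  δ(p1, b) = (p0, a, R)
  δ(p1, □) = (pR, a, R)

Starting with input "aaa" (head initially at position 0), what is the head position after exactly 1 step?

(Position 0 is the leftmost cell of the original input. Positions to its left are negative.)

Execution trace (head position shown):
Step 0: [p0]aaa  (head at position 0)
Step 1: move left → [pR]□aaa  (head at position -1)

After 1 step, the head is at position -1.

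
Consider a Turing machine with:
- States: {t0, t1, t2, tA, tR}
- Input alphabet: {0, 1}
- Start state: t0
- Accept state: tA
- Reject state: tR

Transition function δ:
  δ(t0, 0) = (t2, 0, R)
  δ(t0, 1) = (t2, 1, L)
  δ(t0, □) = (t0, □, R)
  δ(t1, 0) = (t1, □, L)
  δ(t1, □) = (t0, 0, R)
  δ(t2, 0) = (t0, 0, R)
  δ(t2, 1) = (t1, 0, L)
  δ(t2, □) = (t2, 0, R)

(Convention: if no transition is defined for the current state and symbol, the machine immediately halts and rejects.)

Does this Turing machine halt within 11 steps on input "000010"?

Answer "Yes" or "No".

Execution trace:
Initial: [t0]000010
Step 1: δ(t0, 0) = (t2, 0, R) → 0[t2]00010
Step 2: δ(t2, 0) = (t0, 0, R) → 00[t0]0010
Step 3: δ(t0, 0) = (t2, 0, R) → 000[t2]010
Step 4: δ(t2, 0) = (t0, 0, R) → 0000[t0]10
Step 5: δ(t0, 1) = (t2, 1, L) → 000[t2]010
Step 6: δ(t2, 0) = (t0, 0, R) → 0000[t0]10
Step 7: δ(t0, 1) = (t2, 1, L) → 000[t2]010
Step 8: δ(t2, 0) = (t0, 0, R) → 0000[t0]10
Step 9: δ(t0, 1) = (t2, 1, L) → 000[t2]010
Step 10: δ(t2, 0) = (t0, 0, R) → 0000[t0]10
Step 11: δ(t0, 1) = (t2, 1, L) → 000[t2]010

The machine has not reached a halting state after 11 steps.
The machine did not halt within the 11-step bound.

Answer: No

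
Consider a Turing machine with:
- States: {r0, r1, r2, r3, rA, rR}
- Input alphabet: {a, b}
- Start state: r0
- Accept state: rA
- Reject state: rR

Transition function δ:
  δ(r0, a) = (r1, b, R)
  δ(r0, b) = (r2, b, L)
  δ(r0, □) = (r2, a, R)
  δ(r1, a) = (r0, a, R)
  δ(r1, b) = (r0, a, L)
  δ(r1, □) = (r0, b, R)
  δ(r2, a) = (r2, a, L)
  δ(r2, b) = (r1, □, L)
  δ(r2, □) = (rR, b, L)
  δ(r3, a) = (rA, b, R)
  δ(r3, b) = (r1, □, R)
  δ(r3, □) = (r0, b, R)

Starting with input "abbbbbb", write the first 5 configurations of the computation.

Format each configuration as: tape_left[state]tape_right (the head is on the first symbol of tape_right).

Transitions applied:
Step 1: δ(r0, a) = (r1, b, R)
Step 2: δ(r1, b) = (r0, a, L)
Step 3: δ(r0, b) = (r2, b, L)
Step 4: δ(r2, □) = (rR, b, L)

The first 5 configurations are:
[r0]abbbbbb ⊢ b[r1]bbbbbb ⊢ [r0]babbbbb ⊢ [r2]□babbbbb ⊢ [rR]□bbabbbbb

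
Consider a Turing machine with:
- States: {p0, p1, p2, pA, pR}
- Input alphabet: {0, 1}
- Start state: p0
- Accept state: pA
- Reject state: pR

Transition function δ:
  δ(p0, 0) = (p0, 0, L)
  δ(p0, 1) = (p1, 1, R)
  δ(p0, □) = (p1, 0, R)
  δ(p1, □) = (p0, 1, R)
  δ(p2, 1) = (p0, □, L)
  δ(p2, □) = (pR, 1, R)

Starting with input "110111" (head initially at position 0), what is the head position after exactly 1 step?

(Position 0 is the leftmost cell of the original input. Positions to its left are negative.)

Execution trace (head position shown):
Step 0: [p0]110111  (head at position 0)
Step 1: move right → 1[p1]10111  (head at position 1)

After 1 step, the head is at position 1.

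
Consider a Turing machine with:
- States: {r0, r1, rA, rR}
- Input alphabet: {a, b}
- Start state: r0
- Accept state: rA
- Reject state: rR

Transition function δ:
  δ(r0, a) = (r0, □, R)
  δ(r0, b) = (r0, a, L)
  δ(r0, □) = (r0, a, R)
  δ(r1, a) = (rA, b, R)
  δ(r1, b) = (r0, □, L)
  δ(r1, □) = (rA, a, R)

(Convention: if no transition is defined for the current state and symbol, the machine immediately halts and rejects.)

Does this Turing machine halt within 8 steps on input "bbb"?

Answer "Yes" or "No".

Execution trace:
Initial: [r0]bbb
Step 1: δ(r0, b) = (r0, a, L) → [r0]□abb
Step 2: δ(r0, □) = (r0, a, R) → a[r0]abb
Step 3: δ(r0, a) = (r0, □, R) → a□[r0]bb
Step 4: δ(r0, b) = (r0, a, L) → a[r0]□ab
Step 5: δ(r0, □) = (r0, a, R) → aa[r0]ab
Step 6: δ(r0, a) = (r0, □, R) → aa□[r0]b
Step 7: δ(r0, b) = (r0, a, L) → aa[r0]□a
Step 8: δ(r0, □) = (r0, a, R) → aaa[r0]a

The machine has not reached a halting state after 8 steps.
The machine did not halt within the 8-step bound.

Answer: No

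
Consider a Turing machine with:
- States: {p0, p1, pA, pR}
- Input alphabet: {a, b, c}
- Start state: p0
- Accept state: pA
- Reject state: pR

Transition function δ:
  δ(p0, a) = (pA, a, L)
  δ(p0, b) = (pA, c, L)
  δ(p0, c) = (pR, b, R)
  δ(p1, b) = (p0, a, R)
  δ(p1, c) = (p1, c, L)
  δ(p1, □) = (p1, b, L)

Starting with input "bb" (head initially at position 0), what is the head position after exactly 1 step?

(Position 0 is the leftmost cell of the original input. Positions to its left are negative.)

Execution trace (head position shown):
Step 0: [p0]bb  (head at position 0)
Step 1: move left → [pA]□cb  (head at position -1)

After 1 step, the head is at position -1.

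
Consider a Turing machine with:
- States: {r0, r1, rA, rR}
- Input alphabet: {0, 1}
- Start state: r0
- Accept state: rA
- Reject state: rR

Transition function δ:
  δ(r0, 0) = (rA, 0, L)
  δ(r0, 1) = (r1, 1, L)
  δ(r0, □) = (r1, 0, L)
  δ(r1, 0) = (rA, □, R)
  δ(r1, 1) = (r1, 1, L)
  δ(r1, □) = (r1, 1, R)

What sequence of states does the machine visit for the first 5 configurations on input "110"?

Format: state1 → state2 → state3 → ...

Execution trace:
Initial: [r0]110
Step 1: δ(r0, 1) = (r1, 1, L) → [r1]□110
Step 2: δ(r1, □) = (r1, 1, R) → 1[r1]110
Step 3: δ(r1, 1) = (r1, 1, L) → [r1]1110
Step 4: δ(r1, 1) = (r1, 1, L) → [r1]□1110

State sequence: r0 → r1 → r1 → r1 → r1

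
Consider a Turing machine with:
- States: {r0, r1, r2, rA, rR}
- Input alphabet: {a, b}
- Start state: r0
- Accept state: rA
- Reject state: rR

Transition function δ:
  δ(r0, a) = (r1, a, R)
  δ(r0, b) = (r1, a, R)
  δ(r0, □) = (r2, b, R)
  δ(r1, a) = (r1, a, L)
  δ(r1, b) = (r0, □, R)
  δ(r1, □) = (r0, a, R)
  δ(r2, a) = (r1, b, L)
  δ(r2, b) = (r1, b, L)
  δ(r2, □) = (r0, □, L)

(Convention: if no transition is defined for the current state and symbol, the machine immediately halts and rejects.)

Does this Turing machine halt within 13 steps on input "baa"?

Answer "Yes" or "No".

Execution trace:
Initial: [r0]baa
Step 1: δ(r0, b) = (r1, a, R) → a[r1]aa
Step 2: δ(r1, a) = (r1, a, L) → [r1]aaa
Step 3: δ(r1, a) = (r1, a, L) → [r1]□aaa
Step 4: δ(r1, □) = (r0, a, R) → a[r0]aaa
Step 5: δ(r0, a) = (r1, a, R) → aa[r1]aa
Step 6: δ(r1, a) = (r1, a, L) → a[r1]aaa
Step 7: δ(r1, a) = (r1, a, L) → [r1]aaaa
Step 8: δ(r1, a) = (r1, a, L) → [r1]□aaaa
Step 9: δ(r1, □) = (r0, a, R) → a[r0]aaaa
Step 10: δ(r0, a) = (r1, a, R) → aa[r1]aaa
Step 11: δ(r1, a) = (r1, a, L) → a[r1]aaaa
Step 12: δ(r1, a) = (r1, a, L) → [r1]aaaaa
Step 13: δ(r1, a) = (r1, a, L) → [r1]□aaaaa

The machine has not reached a halting state after 13 steps.
The machine did not halt within the 13-step bound.

Answer: No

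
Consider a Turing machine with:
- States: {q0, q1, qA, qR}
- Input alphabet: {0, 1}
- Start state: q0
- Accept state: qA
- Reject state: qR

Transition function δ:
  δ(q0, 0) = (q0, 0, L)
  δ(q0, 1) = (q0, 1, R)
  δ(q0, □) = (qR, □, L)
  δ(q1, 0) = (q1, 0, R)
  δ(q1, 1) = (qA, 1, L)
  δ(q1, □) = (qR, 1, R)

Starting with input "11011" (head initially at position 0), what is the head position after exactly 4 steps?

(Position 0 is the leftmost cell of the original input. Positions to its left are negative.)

Execution trace (head position shown):
Step 0: [q0]11011  (head at position 0)
Step 1: move right → 1[q0]1011  (head at position 1)
Step 2: move right → 11[q0]011  (head at position 2)
Step 3: move left → 1[q0]1011  (head at position 1)
Step 4: move right → 11[q0]011  (head at position 2)

After 4 steps, the head is at position 2.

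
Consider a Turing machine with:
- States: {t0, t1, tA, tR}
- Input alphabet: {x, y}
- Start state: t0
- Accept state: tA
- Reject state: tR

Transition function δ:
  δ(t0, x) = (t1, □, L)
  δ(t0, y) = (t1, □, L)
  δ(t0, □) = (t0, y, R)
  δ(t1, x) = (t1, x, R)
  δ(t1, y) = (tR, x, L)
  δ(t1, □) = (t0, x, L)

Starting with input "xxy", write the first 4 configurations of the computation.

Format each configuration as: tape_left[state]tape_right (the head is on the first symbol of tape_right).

Transitions applied:
Step 1: δ(t0, x) = (t1, □, L)
Step 2: δ(t1, □) = (t0, x, L)
Step 3: δ(t0, □) = (t0, y, R)

The first 4 configurations are:
[t0]xxy ⊢ [t1]□□xy ⊢ [t0]□x□xy ⊢ y[t0]x□xy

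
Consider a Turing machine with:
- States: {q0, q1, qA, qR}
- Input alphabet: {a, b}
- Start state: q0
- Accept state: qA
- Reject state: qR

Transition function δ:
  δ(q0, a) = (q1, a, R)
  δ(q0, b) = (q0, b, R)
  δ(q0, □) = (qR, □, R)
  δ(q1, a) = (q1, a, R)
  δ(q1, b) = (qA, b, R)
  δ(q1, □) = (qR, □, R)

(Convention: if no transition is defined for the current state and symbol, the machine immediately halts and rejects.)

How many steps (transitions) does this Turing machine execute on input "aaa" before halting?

Execution trace:
Initial: [q0]aaa
Step 1: δ(q0, a) = (q1, a, R) → a[q1]aa
Step 2: δ(q1, a) = (q1, a, R) → aa[q1]a
Step 3: δ(q1, a) = (q1, a, R) → aaa[q1]□
Step 4: δ(q1, □) = (qR, □, R) → aaa□[qR]□

The machine reaches the reject state qR and halts.

The machine executed 4 steps before halting.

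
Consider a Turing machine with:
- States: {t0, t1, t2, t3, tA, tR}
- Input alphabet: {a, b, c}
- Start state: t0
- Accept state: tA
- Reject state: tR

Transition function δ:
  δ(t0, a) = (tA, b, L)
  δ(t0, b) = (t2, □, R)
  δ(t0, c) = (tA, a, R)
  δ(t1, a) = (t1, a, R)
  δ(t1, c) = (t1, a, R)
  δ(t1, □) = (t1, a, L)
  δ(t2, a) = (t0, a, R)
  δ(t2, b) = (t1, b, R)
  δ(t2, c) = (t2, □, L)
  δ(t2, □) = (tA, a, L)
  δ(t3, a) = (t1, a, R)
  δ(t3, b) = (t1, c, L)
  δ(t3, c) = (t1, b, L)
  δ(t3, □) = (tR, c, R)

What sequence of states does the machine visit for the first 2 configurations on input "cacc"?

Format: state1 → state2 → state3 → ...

Execution trace:
Initial: [t0]cacc
Step 1: δ(t0, c) = (tA, a, R) → a[tA]acc

The machine reaches the accept state tA and halts.

State sequence: t0 → tA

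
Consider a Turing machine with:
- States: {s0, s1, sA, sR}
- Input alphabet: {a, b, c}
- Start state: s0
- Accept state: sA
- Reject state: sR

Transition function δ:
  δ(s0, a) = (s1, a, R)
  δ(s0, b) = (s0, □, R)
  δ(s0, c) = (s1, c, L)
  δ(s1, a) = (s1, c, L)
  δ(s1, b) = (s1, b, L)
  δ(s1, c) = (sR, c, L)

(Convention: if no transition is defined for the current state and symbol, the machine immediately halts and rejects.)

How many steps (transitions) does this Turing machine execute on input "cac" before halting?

Execution trace:
Initial: [s0]cac
Step 1: δ(s0, c) = (s1, c, L) → [s1]□cac

No transition is defined for δ(s1, □). By convention the machine halts and rejects.

The machine executed 1 step before halting.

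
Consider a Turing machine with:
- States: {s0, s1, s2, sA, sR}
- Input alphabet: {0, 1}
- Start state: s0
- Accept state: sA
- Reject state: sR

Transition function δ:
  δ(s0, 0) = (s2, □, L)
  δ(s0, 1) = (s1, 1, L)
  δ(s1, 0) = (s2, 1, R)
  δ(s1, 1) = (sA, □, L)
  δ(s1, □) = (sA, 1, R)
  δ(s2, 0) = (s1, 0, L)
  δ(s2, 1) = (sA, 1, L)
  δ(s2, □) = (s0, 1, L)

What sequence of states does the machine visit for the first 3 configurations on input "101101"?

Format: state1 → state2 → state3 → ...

Execution trace:
Initial: [s0]101101
Step 1: δ(s0, 1) = (s1, 1, L) → [s1]□101101
Step 2: δ(s1, □) = (sA, 1, R) → 1[sA]101101

The machine reaches the accept state sA and halts.

State sequence: s0 → s1 → sA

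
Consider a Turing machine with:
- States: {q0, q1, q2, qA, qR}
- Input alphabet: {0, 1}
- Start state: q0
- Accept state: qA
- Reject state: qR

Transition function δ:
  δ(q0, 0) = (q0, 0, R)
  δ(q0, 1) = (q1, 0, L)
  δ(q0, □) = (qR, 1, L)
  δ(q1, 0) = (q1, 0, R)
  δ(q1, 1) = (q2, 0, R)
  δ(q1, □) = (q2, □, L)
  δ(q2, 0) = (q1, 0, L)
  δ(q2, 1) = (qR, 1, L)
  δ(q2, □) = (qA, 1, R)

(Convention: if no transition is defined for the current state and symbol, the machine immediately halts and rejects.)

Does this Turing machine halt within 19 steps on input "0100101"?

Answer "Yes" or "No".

Execution trace:
Initial: [q0]0100101
Step 1: δ(q0, 0) = (q0, 0, R) → 0[q0]100101
Step 2: δ(q0, 1) = (q1, 0, L) → [q1]0000101
Step 3: δ(q1, 0) = (q1, 0, R) → 0[q1]000101
Step 4: δ(q1, 0) = (q1, 0, R) → 00[q1]00101
Step 5: δ(q1, 0) = (q1, 0, R) → 000[q1]0101
Step 6: δ(q1, 0) = (q1, 0, R) → 0000[q1]101
Step 7: δ(q1, 1) = (q2, 0, R) → 00000[q2]01
Step 8: δ(q2, 0) = (q1, 0, L) → 0000[q1]001
Step 9: δ(q1, 0) = (q1, 0, R) → 00000[q1]01
Step 10: δ(q1, 0) = (q1, 0, R) → 000000[q1]1
Step 11: δ(q1, 1) = (q2, 0, R) → 0000000[q2]□
Step 12: δ(q2, □) = (qA, 1, R) → 00000001[qA]□

The machine reaches the accept state qA and halts.
The machine halted after 12 steps (within the 19-step bound).

Answer: Yes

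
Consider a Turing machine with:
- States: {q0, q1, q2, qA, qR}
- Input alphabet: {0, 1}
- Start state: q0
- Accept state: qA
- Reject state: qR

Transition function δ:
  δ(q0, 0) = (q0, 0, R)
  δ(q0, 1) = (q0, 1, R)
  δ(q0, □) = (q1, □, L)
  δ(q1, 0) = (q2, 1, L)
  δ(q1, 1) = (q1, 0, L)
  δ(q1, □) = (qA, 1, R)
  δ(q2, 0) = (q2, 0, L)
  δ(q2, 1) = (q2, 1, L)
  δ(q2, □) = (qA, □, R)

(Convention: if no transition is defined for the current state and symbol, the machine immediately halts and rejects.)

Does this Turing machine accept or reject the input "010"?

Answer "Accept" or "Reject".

Execution trace:
Initial: [q0]010
Step 1: δ(q0, 0) = (q0, 0, R) → 0[q0]10
Step 2: δ(q0, 1) = (q0, 1, R) → 01[q0]0
Step 3: δ(q0, 0) = (q0, 0, R) → 010[q0]□
Step 4: δ(q0, □) = (q1, □, L) → 01[q1]0□
Step 5: δ(q1, 0) = (q2, 1, L) → 0[q2]11□
Step 6: δ(q2, 1) = (q2, 1, L) → [q2]011□
Step 7: δ(q2, 0) = (q2, 0, L) → [q2]□011□
Step 8: δ(q2, □) = (qA, □, R) → □[qA]011□

The machine reaches the accept state qA and halts.

Answer: Accept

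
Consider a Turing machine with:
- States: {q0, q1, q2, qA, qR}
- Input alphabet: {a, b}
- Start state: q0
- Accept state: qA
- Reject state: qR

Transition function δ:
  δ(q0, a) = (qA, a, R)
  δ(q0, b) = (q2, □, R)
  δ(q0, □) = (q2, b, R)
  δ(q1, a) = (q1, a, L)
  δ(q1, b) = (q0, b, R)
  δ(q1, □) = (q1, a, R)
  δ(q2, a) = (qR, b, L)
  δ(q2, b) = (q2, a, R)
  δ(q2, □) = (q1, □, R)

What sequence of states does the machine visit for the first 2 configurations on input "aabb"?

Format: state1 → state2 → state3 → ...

Execution trace:
Initial: [q0]aabb
Step 1: δ(q0, a) = (qA, a, R) → a[qA]abb

The machine reaches the accept state qA and halts.

State sequence: q0 → qA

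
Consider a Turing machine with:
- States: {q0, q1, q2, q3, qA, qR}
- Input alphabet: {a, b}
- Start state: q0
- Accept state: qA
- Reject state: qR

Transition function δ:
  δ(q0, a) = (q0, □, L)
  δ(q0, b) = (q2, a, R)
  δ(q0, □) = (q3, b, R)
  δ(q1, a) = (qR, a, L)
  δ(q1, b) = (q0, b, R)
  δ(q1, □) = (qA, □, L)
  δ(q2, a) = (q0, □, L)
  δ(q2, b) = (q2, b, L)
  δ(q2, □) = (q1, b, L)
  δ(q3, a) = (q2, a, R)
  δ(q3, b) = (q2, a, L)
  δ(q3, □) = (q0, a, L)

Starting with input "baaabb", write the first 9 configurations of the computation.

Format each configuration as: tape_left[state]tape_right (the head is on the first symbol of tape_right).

Transitions applied:
Step 1: δ(q0, b) = (q2, a, R)
Step 2: δ(q2, a) = (q0, □, L)
Step 3: δ(q0, a) = (q0, □, L)
Step 4: δ(q0, □) = (q3, b, R)
Step 5: δ(q3, □) = (q0, a, L)
Step 6: δ(q0, b) = (q2, a, R)
Step 7: δ(q2, a) = (q0, □, L)
Step 8: δ(q0, a) = (q0, □, L)

The first 9 configurations are:
[q0]baaabb ⊢ a[q2]aaabb ⊢ [q0]a□aabb ⊢ [q0]□□□aabb ⊢ b[q3]□□aabb ⊢ [q0]ba□aabb ⊢ a[q2]a□aabb ⊢ [q0]a□□aabb ⊢ [q0]□□□□aabb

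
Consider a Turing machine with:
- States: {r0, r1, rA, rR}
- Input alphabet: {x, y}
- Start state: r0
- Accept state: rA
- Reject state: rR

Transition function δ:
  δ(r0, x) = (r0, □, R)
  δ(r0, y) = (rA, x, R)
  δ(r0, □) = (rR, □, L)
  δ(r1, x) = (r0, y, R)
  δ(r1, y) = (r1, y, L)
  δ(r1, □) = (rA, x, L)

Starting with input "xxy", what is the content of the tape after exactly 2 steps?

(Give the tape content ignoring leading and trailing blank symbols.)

Execution trace:
Initial: [r0]xxy
Step 1: δ(r0, x) = (r0, □, R) → □[r0]xy
Step 2: δ(r0, x) = (r0, □, R) → □□[r0]y

After 2 steps, the tape (ignoring leading/trailing blanks) is: y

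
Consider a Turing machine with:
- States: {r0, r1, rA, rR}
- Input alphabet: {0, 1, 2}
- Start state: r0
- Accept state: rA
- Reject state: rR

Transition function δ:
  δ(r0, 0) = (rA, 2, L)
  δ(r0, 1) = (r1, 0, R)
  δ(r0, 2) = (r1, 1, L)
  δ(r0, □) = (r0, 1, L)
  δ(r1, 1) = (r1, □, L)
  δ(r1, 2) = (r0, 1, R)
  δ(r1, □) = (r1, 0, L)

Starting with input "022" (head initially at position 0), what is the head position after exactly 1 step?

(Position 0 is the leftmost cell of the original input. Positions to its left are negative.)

Execution trace (head position shown):
Step 0: [r0]022  (head at position 0)
Step 1: move left → [rA]□222  (head at position -1)

After 1 step, the head is at position -1.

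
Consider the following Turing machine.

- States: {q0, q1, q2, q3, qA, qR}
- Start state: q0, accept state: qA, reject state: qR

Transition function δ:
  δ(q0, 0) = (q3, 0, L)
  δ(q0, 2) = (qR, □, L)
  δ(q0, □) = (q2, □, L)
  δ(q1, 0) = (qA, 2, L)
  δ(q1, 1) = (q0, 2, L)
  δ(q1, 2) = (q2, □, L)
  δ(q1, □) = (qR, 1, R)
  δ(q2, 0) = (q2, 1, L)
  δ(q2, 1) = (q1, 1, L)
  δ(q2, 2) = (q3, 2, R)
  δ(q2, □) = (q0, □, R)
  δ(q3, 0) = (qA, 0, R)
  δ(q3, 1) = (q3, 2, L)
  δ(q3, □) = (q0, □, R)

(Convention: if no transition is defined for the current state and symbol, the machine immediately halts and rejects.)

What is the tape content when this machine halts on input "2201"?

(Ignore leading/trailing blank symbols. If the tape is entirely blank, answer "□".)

Execution trace:
Initial: [q0]2201
Step 1: δ(q0, 2) = (qR, □, L) → [qR]□□201

The machine reaches the reject state qR and halts.

Final tape (ignoring leading/trailing blanks): 201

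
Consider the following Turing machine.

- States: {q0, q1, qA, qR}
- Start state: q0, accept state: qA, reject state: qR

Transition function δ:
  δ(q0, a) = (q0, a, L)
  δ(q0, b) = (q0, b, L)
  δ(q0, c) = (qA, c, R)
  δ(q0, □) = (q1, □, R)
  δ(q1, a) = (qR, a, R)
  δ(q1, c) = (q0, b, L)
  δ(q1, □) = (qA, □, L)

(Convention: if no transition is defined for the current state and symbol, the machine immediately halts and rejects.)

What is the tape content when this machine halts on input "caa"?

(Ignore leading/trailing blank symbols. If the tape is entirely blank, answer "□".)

Execution trace:
Initial: [q0]caa
Step 1: δ(q0, c) = (qA, c, R) → c[qA]aa

The machine reaches the accept state qA and halts.

Final tape (ignoring leading/trailing blanks): caa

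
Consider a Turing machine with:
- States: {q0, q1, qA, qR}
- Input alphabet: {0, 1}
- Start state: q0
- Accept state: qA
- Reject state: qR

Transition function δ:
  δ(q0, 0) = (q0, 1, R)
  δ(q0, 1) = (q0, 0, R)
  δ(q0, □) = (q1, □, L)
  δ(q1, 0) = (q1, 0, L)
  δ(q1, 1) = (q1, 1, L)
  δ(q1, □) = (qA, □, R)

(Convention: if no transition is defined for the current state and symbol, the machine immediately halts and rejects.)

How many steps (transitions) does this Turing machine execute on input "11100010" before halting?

Execution trace:
Initial: [q0]11100010
Step 1: δ(q0, 1) = (q0, 0, R) → 0[q0]1100010
Step 2: δ(q0, 1) = (q0, 0, R) → 00[q0]100010
Step 3: δ(q0, 1) = (q0, 0, R) → 000[q0]00010
Step 4: δ(q0, 0) = (q0, 1, R) → 0001[q0]0010
Step 5: δ(q0, 0) = (q0, 1, R) → 00011[q0]010
Step 6: δ(q0, 0) = (q0, 1, R) → 000111[q0]10
Step 7: δ(q0, 1) = (q0, 0, R) → 0001110[q0]0
Step 8: δ(q0, 0) = (q0, 1, R) → 00011101[q0]□
Step 9: δ(q0, □) = (q1, □, L) → 0001110[q1]1□
Step 10: δ(q1, 1) = (q1, 1, L) → 000111[q1]01□
Step 11: δ(q1, 0) = (q1, 0, L) → 00011[q1]101□
Step 12: δ(q1, 1) = (q1, 1, L) → 0001[q1]1101□
Step 13: δ(q1, 1) = (q1, 1, L) → 000[q1]11101□
Step 14: δ(q1, 1) = (q1, 1, L) → 00[q1]011101□
Step 15: δ(q1, 0) = (q1, 0, L) → 0[q1]0011101□
Step 16: δ(q1, 0) = (q1, 0, L) → [q1]00011101□
Step 17: δ(q1, 0) = (q1, 0, L) → [q1]□00011101□
Step 18: δ(q1, □) = (qA, □, R) → □[qA]00011101□

The machine reaches the accept state qA and halts.

The machine executed 18 steps before halting.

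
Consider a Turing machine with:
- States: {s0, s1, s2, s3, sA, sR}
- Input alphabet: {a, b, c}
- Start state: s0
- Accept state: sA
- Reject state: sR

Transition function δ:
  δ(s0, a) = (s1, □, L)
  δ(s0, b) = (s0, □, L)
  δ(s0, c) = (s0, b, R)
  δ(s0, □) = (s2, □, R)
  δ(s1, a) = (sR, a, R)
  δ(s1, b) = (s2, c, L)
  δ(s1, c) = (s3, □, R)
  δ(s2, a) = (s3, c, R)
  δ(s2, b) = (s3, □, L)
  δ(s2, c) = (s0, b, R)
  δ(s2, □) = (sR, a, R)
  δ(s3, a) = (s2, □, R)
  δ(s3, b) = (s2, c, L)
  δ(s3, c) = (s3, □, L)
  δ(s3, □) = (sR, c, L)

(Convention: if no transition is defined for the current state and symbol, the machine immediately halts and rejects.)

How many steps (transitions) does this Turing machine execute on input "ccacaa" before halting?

Execution trace:
Initial: [s0]ccacaa
Step 1: δ(s0, c) = (s0, b, R) → b[s0]cacaa
Step 2: δ(s0, c) = (s0, b, R) → bb[s0]acaa
Step 3: δ(s0, a) = (s1, □, L) → b[s1]b□caa
Step 4: δ(s1, b) = (s2, c, L) → [s2]bc□caa
Step 5: δ(s2, b) = (s3, □, L) → [s3]□□c□caa
Step 6: δ(s3, □) = (sR, c, L) → [sR]□c□c□caa

The machine reaches the reject state sR and halts.

The machine executed 6 steps before halting.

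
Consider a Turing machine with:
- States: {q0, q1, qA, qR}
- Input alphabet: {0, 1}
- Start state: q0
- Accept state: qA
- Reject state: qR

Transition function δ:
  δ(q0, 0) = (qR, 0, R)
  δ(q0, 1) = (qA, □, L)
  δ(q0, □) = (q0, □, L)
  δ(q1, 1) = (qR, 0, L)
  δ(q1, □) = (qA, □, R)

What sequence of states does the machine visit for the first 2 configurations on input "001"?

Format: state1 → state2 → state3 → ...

Execution trace:
Initial: [q0]001
Step 1: δ(q0, 0) = (qR, 0, R) → 0[qR]01

The machine reaches the reject state qR and halts.

State sequence: q0 → qR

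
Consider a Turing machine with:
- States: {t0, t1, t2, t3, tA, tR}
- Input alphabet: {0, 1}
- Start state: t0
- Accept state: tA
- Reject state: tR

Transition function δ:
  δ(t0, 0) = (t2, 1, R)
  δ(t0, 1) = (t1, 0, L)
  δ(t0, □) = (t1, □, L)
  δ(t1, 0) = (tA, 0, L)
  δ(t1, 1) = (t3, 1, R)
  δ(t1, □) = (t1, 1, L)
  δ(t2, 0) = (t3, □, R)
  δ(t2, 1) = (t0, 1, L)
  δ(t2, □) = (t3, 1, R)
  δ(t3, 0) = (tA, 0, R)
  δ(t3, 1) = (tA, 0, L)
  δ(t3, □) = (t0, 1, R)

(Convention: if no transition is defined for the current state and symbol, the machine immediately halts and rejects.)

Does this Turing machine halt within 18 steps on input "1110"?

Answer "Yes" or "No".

Execution trace:
Initial: [t0]1110
Step 1: δ(t0, 1) = (t1, 0, L) → [t1]□0110
Step 2: δ(t1, □) = (t1, 1, L) → [t1]□10110
Step 3: δ(t1, □) = (t1, 1, L) → [t1]□110110
Step 4: δ(t1, □) = (t1, 1, L) → [t1]□1110110
Step 5: δ(t1, □) = (t1, 1, L) → [t1]□11110110
Step 6: δ(t1, □) = (t1, 1, L) → [t1]□111110110
Step 7: δ(t1, □) = (t1, 1, L) → [t1]□1111110110
Step 8: δ(t1, □) = (t1, 1, L) → [t1]□11111110110
Step 9: δ(t1, □) = (t1, 1, L) → [t1]□111111110110
Step 10: δ(t1, □) = (t1, 1, L) → [t1]□1111111110110
Step 11: δ(t1, □) = (t1, 1, L) → [t1]□11111111110110
Step 12: δ(t1, □) = (t1, 1, L) → [t1]□111111111110110
Step 13: δ(t1, □) = (t1, 1, L) → [t1]□1111111111110110
Step 14: δ(t1, □) = (t1, 1, L) → [t1]□11111111111110110
Step 15: δ(t1, □) = (t1, 1, L) → [t1]□111111111111110110
Step 16: δ(t1, □) = (t1, 1, L) → [t1]□1111111111111110110
Step 17: δ(t1, □) = (t1, 1, L) → [t1]□11111111111111110110
Step 18: δ(t1, □) = (t1, 1, L) → [t1]□111111111111111110110

The machine has not reached a halting state after 18 steps.
The machine did not halt within the 18-step bound.

Answer: No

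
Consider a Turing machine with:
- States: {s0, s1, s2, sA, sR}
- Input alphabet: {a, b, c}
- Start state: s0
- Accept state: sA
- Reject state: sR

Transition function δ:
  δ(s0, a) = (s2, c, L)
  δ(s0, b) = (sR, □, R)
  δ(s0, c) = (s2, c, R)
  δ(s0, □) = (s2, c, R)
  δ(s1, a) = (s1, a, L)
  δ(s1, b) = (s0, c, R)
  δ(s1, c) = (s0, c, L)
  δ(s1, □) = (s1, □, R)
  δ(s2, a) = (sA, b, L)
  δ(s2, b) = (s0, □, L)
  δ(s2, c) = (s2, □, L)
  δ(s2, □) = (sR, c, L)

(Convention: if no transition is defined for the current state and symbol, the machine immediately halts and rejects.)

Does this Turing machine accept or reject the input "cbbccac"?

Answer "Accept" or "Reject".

Execution trace:
Initial: [s0]cbbccac
Step 1: δ(s0, c) = (s2, c, R) → c[s2]bbccac
Step 2: δ(s2, b) = (s0, □, L) → [s0]c□bccac
Step 3: δ(s0, c) = (s2, c, R) → c[s2]□bccac
Step 4: δ(s2, □) = (sR, c, L) → [sR]ccbccac

The machine reaches the reject state sR and halts.

Answer: Reject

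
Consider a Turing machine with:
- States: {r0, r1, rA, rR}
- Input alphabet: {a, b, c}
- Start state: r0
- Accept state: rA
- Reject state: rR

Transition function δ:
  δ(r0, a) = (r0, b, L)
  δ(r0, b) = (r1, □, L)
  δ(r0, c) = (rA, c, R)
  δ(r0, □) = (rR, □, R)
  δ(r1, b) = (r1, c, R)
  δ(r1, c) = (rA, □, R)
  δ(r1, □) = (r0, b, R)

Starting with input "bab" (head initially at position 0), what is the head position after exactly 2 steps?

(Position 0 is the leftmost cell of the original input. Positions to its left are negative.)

Execution trace (head position shown):
Step 0: [r0]bab  (head at position 0)
Step 1: move left → [r1]□□ab  (head at position -1)
Step 2: move right → b[r0]□ab  (head at position 0)

After 2 steps, the head is at position 0.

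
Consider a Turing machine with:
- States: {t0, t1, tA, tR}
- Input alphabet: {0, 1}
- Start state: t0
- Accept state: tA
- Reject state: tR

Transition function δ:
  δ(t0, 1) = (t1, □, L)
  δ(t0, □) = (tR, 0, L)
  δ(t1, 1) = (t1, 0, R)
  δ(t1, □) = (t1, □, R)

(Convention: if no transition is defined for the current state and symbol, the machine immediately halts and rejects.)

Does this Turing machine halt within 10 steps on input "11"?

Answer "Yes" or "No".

Execution trace:
Initial: [t0]11
Step 1: δ(t0, 1) = (t1, □, L) → [t1]□□1
Step 2: δ(t1, □) = (t1, □, R) → □[t1]□1
Step 3: δ(t1, □) = (t1, □, R) → □□[t1]1
Step 4: δ(t1, 1) = (t1, 0, R) → □□0[t1]□
Step 5: δ(t1, □) = (t1, □, R) → □□0□[t1]□
Step 6: δ(t1, □) = (t1, □, R) → □□0□□[t1]□
Step 7: δ(t1, □) = (t1, □, R) → □□0□□□[t1]□
Step 8: δ(t1, □) = (t1, □, R) → □□0□□□□[t1]□
Step 9: δ(t1, □) = (t1, □, R) → □□0□□□□□[t1]□
Step 10: δ(t1, □) = (t1, □, R) → □□0□□□□□□[t1]□

The machine has not reached a halting state after 10 steps.
The machine did not halt within the 10-step bound.

Answer: No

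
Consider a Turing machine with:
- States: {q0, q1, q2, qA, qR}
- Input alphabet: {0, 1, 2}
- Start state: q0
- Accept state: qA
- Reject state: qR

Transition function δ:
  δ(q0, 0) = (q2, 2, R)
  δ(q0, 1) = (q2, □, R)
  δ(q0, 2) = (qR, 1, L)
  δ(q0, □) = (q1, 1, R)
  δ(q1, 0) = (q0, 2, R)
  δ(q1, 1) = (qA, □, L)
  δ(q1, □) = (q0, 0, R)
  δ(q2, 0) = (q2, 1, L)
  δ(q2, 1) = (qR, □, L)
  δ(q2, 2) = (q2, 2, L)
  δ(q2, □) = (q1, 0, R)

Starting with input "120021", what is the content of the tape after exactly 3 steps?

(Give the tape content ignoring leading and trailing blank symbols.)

Execution trace:
Initial: [q0]120021
Step 1: δ(q0, 1) = (q2, □, R) → □[q2]20021
Step 2: δ(q2, 2) = (q2, 2, L) → [q2]□20021
Step 3: δ(q2, □) = (q1, 0, R) → 0[q1]20021

No transition is defined for δ(q1, 2). By convention the machine halts and rejects.

After 3 steps, the tape (ignoring leading/trailing blanks) is: 020021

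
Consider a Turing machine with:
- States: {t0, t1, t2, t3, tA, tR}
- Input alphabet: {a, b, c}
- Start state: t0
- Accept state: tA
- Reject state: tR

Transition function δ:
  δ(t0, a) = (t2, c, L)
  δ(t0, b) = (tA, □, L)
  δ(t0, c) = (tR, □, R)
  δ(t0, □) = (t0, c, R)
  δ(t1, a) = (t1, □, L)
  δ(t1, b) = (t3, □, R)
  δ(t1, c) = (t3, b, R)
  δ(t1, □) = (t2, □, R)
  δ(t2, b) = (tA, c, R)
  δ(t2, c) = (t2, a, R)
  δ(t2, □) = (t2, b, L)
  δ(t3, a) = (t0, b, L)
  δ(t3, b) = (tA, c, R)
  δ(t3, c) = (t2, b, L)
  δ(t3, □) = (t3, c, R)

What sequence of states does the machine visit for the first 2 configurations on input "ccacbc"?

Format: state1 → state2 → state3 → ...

Execution trace:
Initial: [t0]ccacbc
Step 1: δ(t0, c) = (tR, □, R) → □[tR]cacbc

The machine reaches the reject state tR and halts.

State sequence: t0 → tR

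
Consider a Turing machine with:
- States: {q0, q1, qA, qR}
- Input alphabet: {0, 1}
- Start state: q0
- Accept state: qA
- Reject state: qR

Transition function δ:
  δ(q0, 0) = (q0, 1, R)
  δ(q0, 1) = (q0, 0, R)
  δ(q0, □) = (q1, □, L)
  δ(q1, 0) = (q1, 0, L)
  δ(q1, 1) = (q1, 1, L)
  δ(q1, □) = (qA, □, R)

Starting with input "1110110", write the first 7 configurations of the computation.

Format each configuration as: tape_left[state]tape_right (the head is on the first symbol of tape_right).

Transitions applied:
Step 1: δ(q0, 1) = (q0, 0, R)
Step 2: δ(q0, 1) = (q0, 0, R)
Step 3: δ(q0, 1) = (q0, 0, R)
Step 4: δ(q0, 0) = (q0, 1, R)
Step 5: δ(q0, 1) = (q0, 0, R)
Step 6: δ(q0, 1) = (q0, 0, R)

The first 7 configurations are:
[q0]1110110 ⊢ 0[q0]110110 ⊢ 00[q0]10110 ⊢ 000[q0]0110 ⊢ 0001[q0]110 ⊢ 00010[q0]10 ⊢ 000100[q0]0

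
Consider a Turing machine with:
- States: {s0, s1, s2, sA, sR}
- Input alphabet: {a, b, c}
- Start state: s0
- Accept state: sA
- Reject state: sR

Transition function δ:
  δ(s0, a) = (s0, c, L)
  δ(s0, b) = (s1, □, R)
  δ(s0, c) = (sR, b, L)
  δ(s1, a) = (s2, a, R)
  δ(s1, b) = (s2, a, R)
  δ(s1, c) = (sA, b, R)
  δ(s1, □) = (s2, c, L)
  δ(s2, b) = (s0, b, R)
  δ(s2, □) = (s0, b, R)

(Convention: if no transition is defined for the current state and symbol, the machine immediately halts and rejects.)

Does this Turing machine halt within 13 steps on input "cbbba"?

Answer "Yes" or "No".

Execution trace:
Initial: [s0]cbbba
Step 1: δ(s0, c) = (sR, b, L) → [sR]□bbbba

The machine reaches the reject state sR and halts.
The machine halted after 1 step (within the 13-step bound).

Answer: Yes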